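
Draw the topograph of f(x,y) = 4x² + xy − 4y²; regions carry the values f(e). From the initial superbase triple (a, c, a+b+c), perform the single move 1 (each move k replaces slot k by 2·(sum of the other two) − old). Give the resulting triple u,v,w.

start (4,-4,1) = (f(1,0),f(0,1),f(1,1))
replace slot 1: 2·((-4)+1) − 4 = -10 → (-10,-4,1)

-10,-4,1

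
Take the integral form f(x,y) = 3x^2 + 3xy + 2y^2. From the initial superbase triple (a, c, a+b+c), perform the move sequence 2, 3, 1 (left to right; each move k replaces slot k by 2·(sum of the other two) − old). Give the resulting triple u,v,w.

start (3,2,8) = (f(1,0),f(0,1),f(1,1))
replace slot 2: 2·(3+8) − 2 = 20 → (3,20,8)
replace slot 3: 2·(3+20) − 8 = 38 → (3,20,38)
replace slot 1: 2·(20+38) − 3 = 113 → (113,20,38)

113,20,38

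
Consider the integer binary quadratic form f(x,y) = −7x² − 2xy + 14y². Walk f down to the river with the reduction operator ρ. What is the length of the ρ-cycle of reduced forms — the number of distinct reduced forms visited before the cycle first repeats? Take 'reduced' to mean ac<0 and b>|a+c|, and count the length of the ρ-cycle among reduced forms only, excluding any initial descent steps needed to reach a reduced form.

D = 396, ⌊√D⌋ = 19
descent: ρ → (14,2,-7)
descent: ρ → (-7,12,9)  [lands on river]
river: ρ → (9,6,-10)
river: ρ → (-10,14,5)
river: ρ → (5,16,-7)
ρ-cycle length = 4 (tail of 2 descent steps not counted)

4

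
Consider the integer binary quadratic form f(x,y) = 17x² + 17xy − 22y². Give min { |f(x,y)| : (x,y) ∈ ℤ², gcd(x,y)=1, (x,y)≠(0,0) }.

river: ρ → (-22,27,12)
river: ρ → (12,21,-28)
river: ρ → (-28,35,5)
river: ρ → (5,35,-28)
river: ρ → (-28,21,12)
river: ρ → (12,27,-22)
river: ρ → (-22,17,17)
river: ρ → (17,17,-22)
closes: descent 0, river 8
min |a| on river = 5

5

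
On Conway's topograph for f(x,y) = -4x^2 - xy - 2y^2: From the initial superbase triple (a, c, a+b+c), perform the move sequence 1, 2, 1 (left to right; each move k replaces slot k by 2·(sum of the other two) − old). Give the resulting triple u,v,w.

start (-4,-2,-7) = (f(1,0),f(0,1),f(1,1))
replace slot 1: 2·((-2)+(-7)) − (-4) = -14 → (-14,-2,-7)
replace slot 2: 2·((-14)+(-7)) − (-2) = -40 → (-14,-40,-7)
replace slot 1: 2·((-40)+(-7)) − (-14) = -80 → (-80,-40,-7)

-80,-40,-7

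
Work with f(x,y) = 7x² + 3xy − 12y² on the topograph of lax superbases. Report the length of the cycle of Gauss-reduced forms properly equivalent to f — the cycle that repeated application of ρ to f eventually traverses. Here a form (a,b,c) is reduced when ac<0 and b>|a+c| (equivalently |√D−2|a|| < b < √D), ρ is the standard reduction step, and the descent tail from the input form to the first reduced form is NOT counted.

D = 345, ⌊√D⌋ = 18
descent: ρ → (-12,-3,7)
descent: ρ → (7,17,-2)  [lands on river]
river: ρ → (-2,15,15)
river: ρ → (15,15,-2)
river: ρ → (-2,17,7)
river: ρ → (7,11,-8)
river: ρ → (-8,5,10)
river: ρ → (10,15,-3)
river: ρ → (-3,15,10)
river: ρ → (10,5,-8)
river: ρ → (-8,11,7)
ρ-cycle length = 10 (tail of 2 descent steps not counted)

10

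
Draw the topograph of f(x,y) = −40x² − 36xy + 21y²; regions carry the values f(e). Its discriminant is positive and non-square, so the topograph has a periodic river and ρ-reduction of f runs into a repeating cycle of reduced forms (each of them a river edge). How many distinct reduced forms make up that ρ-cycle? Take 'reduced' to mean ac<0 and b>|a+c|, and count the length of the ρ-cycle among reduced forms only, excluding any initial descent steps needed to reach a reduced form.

D = 4656, ⌊√D⌋ = 68
descent: ρ → (21,36,-40)  [lands on river]
river: ρ → (-40,44,17)
river: ρ → (17,58,-19)
river: ρ → (-19,56,20)
river: ρ → (20,64,-7)
river: ρ → (-7,62,29)
river: ρ → (29,54,-15)
river: ρ → (-15,66,5)
river: ρ → (5,64,-28)
river: ρ → (-28,48,21)
ρ-cycle length = 10 (tail of 1 descent step not counted)

10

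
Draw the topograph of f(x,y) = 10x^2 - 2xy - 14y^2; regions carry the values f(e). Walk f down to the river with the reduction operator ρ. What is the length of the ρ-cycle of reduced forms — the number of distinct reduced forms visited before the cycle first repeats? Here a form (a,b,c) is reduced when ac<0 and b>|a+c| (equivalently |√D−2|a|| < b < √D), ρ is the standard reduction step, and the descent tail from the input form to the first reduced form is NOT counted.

D = 564, ⌊√D⌋ = 23
descent: ρ → (-14,2,10)
descent: ρ → (10,18,-6)  [lands on river]
river: ρ → (-6,18,10)
river: ρ → (10,22,-2)
river: ρ → (-2,22,10)
ρ-cycle length = 4 (tail of 2 descent steps not counted)

4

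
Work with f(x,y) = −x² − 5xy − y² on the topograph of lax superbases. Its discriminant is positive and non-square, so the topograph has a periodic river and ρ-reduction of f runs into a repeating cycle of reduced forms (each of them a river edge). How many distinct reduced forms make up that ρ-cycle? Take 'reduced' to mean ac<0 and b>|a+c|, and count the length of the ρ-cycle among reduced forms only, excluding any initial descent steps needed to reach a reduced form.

D = 21, ⌊√D⌋ = 4
descent: ρ → (-1,3,3)  [lands on river]
river: ρ → (3,3,-1)
ρ-cycle length = 2 (tail of 1 descent step not counted)

2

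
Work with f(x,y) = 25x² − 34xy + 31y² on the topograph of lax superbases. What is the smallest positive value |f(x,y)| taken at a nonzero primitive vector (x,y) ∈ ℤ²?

translate: b→16 (≡-34 mod 50), so (25,-34,31)→(25,16,22)
flip: (25,16,22)→(22,-16,25)
reduced (well bottom): (22,-16,25) with a≤c, −a<b≤a
well minimum = a = 22

22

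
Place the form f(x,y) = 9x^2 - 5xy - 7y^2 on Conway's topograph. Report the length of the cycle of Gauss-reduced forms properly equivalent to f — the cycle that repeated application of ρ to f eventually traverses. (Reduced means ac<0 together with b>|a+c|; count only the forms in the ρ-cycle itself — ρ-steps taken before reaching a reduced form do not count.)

D = 277, ⌊√D⌋ = 16
descent: ρ → (-7,5,9)  [lands on river]
river: ρ → (9,13,-3)
river: ρ → (-3,11,13)
river: ρ → (13,15,-1)
river: ρ → (-1,15,13)
river: ρ → (13,11,-3)
river: ρ → (-3,13,9)
river: ρ → (9,5,-7)
river: ρ → (-7,9,7)
river: ρ → (7,5,-9)
river: ρ → (-9,13,3)
river: ρ → (3,11,-13)
river: ρ → (-13,15,1)
river: ρ → (1,15,-13)
river: ρ → (-13,11,3)
river: ρ → (3,13,-9)
river: ρ → (-9,5,7)
river: ρ → (7,9,-7)
ρ-cycle length = 18 (tail of 1 descent step not counted)

18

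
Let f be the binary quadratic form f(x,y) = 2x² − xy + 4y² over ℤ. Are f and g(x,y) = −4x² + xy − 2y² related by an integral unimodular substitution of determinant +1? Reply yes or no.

D₁ = -31, D₂ = -31
f: reduced (well bottom): (2,-1,4) with a≤c, −a<b≤a
g is negative-definite; reduce −g:
−g: flip: (4,-1,2)→(2,1,4)
−g: reduced (well bottom): (2,1,4) with a≤c, −a<b≤a
flip sign back: reduced form of g is (-2,-1,-4)
reduced forms (2, -1, 4) vs (-2, -1, -4) ⇒ inequivalent

no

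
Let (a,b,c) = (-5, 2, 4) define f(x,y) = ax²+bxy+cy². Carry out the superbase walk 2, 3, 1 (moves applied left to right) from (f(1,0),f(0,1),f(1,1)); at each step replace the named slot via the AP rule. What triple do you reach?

start (-5,4,1) = (f(1,0),f(0,1),f(1,1))
replace slot 2: 2·((-5)+1) − 4 = -12 → (-5,-12,1)
replace slot 3: 2·((-5)+(-12)) − 1 = -35 → (-5,-12,-35)
replace slot 1: 2·((-12)+(-35)) − (-5) = -89 → (-89,-12,-35)

-89,-12,-35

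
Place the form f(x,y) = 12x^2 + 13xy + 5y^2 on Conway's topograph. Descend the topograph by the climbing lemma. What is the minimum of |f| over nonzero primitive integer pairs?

translate: b→-11 (≡13 mod 24), so (12,13,5)→(12,-11,4)
flip: (12,-11,4)→(4,11,12)
translate: b→3 (≡11 mod 8), so (4,11,12)→(4,3,5)
reduced (well bottom): (4,3,5) with a≤c, −a<b≤a
well minimum = a = 4

4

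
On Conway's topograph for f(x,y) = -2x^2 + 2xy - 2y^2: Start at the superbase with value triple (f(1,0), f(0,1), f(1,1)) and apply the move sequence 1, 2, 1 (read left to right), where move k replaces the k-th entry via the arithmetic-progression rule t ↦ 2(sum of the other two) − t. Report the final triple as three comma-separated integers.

start (-2,-2,-2) = (f(1,0),f(0,1),f(1,1))
replace slot 1: 2·((-2)+(-2)) − (-2) = -6 → (-6,-2,-2)
replace slot 2: 2·((-6)+(-2)) − (-2) = -14 → (-6,-14,-2)
replace slot 1: 2·((-14)+(-2)) − (-6) = -26 → (-26,-14,-2)

-26,-14,-2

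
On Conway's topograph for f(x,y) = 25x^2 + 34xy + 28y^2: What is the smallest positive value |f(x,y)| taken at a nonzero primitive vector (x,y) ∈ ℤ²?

translate: b→-16 (≡34 mod 50), so (25,34,28)→(25,-16,19)
flip: (25,-16,19)→(19,16,25)
reduced (well bottom): (19,16,25) with a≤c, −a<b≤a
well minimum = a = 19

19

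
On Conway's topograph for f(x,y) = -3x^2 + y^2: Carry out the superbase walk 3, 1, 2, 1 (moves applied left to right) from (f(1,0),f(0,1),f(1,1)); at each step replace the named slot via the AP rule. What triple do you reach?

start (-3,1,-2) = (f(1,0),f(0,1),f(1,1))
replace slot 3: 2·((-3)+1) − (-2) = -2 → (-3,1,-2)
replace slot 1: 2·(1+(-2)) − (-3) = 1 → (1,1,-2)
replace slot 2: 2·(1+(-2)) − 1 = -3 → (1,-3,-2)
replace slot 1: 2·((-3)+(-2)) − 1 = -11 → (-11,-3,-2)

-11,-3,-2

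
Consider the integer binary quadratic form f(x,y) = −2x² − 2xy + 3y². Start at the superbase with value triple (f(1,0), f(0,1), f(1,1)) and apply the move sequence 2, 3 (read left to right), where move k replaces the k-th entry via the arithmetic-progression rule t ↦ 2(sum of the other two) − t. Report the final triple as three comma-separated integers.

start (-2,3,-1) = (f(1,0),f(0,1),f(1,1))
replace slot 2: 2·((-2)+(-1)) − 3 = -9 → (-2,-9,-1)
replace slot 3: 2·((-2)+(-9)) − (-1) = -21 → (-2,-9,-21)

-2,-9,-21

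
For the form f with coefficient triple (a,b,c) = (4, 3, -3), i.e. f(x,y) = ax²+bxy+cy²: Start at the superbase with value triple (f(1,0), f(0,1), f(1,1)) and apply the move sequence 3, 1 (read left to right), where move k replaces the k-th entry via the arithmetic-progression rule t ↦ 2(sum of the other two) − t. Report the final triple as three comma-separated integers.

start (4,-3,4) = (f(1,0),f(0,1),f(1,1))
replace slot 3: 2·(4+(-3)) − 4 = -2 → (4,-3,-2)
replace slot 1: 2·((-3)+(-2)) − 4 = -14 → (-14,-3,-2)

-14,-3,-2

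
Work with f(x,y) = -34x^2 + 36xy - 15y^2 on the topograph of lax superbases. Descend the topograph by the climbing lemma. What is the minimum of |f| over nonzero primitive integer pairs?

translate: b→32 (≡-36 mod 68), so (34,-36,15)→(34,32,13)
flip: (34,32,13)→(13,-32,34)
translate: b→-6 (≡-32 mod 26), so (13,-32,34)→(13,-6,15)
reduced (well bottom): (13,-6,15) with a≤c, −a<b≤a
well minimum |f| = |-13| = 13 (negative-definite)

13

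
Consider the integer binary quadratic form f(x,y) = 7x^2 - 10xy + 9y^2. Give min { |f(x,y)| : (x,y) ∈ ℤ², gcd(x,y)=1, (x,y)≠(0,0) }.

translate: b→4 (≡-10 mod 14), so (7,-10,9)→(7,4,6)
flip: (7,4,6)→(6,-4,7)
reduced (well bottom): (6,-4,7) with a≤c, −a<b≤a
well minimum = a = 6

6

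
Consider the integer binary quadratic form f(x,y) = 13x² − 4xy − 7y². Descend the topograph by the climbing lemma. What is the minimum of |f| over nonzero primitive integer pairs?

descent: ρ → (-7,18,2)  [lands on river]
river: ρ → (2,18,-7)
river: ρ → (-7,10,10)
river: ρ → (10,10,-7)
closes: descent 1, river 4
min |a| on river = 2

2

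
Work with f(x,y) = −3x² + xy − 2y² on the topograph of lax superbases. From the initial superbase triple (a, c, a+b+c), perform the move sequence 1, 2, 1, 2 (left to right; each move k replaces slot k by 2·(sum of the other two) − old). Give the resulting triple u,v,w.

start (-3,-2,-4) = (f(1,0),f(0,1),f(1,1))
replace slot 1: 2·((-2)+(-4)) − (-3) = -9 → (-9,-2,-4)
replace slot 2: 2·((-9)+(-4)) − (-2) = -24 → (-9,-24,-4)
replace slot 1: 2·((-24)+(-4)) − (-9) = -47 → (-47,-24,-4)
replace slot 2: 2·((-47)+(-4)) − (-24) = -78 → (-47,-78,-4)

-47,-78,-4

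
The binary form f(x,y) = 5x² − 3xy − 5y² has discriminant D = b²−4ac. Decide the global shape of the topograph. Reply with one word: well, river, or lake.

D = b²−4ac = (-3)² − 4·5·(-5) = 109
D > 0 non-square ⇒ indefinite ⇒ periodic river

river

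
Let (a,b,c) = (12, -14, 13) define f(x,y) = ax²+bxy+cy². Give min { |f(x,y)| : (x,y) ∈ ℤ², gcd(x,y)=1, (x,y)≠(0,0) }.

translate: b→10 (≡-14 mod 24), so (12,-14,13)→(12,10,11)
flip: (12,10,11)→(11,-10,12)
reduced (well bottom): (11,-10,12) with a≤c, −a<b≤a
well minimum = a = 11

11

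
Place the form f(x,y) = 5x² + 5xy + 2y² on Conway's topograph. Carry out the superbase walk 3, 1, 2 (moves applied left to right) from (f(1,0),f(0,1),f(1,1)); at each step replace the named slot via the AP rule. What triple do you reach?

start (5,2,12) = (f(1,0),f(0,1),f(1,1))
replace slot 3: 2·(5+2) − 12 = 2 → (5,2,2)
replace slot 1: 2·(2+2) − 5 = 3 → (3,2,2)
replace slot 2: 2·(3+2) − 2 = 8 → (3,8,2)

3,8,2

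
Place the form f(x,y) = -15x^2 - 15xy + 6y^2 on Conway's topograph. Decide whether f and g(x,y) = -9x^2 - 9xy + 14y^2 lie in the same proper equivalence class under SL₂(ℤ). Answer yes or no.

D₁ = 585, D₂ = 585
river cycle of f (length 6): (6, 15, -15), (-15, 15, 6), (6, 21, -6), (-6, 15, 15), (15, 15, -6), (-6, 21, 6)
river cycle of g (length 12): (14, 9, -9), (-9, 9, 14), (14, 19, -4), (-4, 21, 9), (9, 15, -10), (-10, 5, 14), (14, 23, -1), (-1, 23, 14), (14, 5, -10), (-10, 15, 9), … (2 more)
cycles differ ⇒ inequivalent

no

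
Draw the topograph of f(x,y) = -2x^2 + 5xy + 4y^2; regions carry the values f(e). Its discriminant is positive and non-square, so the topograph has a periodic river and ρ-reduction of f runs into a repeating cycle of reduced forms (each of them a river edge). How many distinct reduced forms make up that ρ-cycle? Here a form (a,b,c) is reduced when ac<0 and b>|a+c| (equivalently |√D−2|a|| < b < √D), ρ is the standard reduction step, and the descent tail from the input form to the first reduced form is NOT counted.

D = 57, ⌊√D⌋ = 7
river: ρ → (4,3,-3)
river: ρ → (-3,3,4)
river: ρ → (4,5,-2)
river: ρ → (-2,7,1)
river: ρ → (1,7,-2)
river: ρ → (-2,5,4)
ρ-cycle length = 6 (tail of 0 descent steps not counted)

6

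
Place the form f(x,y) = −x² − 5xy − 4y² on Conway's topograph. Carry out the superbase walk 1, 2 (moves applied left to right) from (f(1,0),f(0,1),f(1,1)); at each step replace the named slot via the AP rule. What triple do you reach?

start (-1,-4,-10) = (f(1,0),f(0,1),f(1,1))
replace slot 1: 2·((-4)+(-10)) − (-1) = -27 → (-27,-4,-10)
replace slot 2: 2·((-27)+(-10)) − (-4) = -70 → (-27,-70,-10)

-27,-70,-10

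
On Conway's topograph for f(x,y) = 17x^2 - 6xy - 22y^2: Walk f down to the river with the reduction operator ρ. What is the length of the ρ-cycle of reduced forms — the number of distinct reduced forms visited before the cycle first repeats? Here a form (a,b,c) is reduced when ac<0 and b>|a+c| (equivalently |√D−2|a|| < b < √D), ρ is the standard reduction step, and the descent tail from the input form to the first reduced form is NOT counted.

D = 1532, ⌊√D⌋ = 39
descent: ρ → (-22,6,17)  [lands on river]
river: ρ → (17,28,-11)
river: ρ → (-11,38,2)
river: ρ → (2,38,-11)
river: ρ → (-11,28,17)
river: ρ → (17,6,-22)
river: ρ → (-22,38,1)
river: ρ → (1,38,-22)
ρ-cycle length = 8 (tail of 1 descent step not counted)

8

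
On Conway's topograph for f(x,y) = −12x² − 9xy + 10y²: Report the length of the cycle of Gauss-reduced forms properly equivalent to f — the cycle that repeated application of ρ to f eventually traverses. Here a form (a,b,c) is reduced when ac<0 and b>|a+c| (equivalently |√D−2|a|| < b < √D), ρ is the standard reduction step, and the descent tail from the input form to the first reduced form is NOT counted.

D = 561, ⌊√D⌋ = 23
descent: ρ → (10,9,-12)  [lands on river]
river: ρ → (-12,15,7)
river: ρ → (7,13,-14)
river: ρ → (-14,15,6)
river: ρ → (6,21,-5)
river: ρ → (-5,19,10)
river: ρ → (10,21,-3)
river: ρ → (-3,21,10)
river: ρ → (10,19,-5)
river: ρ → (-5,21,6)
river: ρ → (6,15,-14)
river: ρ → (-14,13,7)
river: ρ → (7,15,-12)
river: ρ → (-12,9,10)
river: ρ → (10,11,-11)
river: ρ → (-11,11,10)
ρ-cycle length = 16 (tail of 1 descent step not counted)

16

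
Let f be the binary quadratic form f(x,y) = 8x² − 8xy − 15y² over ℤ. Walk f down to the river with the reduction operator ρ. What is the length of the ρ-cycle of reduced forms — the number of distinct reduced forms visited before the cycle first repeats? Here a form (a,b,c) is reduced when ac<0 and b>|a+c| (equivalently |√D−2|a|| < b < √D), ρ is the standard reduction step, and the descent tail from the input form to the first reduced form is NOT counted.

D = 544, ⌊√D⌋ = 23
descent: ρ → (-15,8,8)  [lands on river]
river: ρ → (8,8,-15)
river: ρ → (-15,22,1)
river: ρ → (1,22,-15)
ρ-cycle length = 4 (tail of 1 descent step not counted)

4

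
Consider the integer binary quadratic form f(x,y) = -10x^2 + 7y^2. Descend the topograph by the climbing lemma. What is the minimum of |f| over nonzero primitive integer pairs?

descent: ρ → (7,14,-3)  [lands on river]
river: ρ → (-3,16,2)
river: ρ → (2,16,-3)
river: ρ → (-3,14,7)
closes: descent 1, river 4
min |a| on river = 2

2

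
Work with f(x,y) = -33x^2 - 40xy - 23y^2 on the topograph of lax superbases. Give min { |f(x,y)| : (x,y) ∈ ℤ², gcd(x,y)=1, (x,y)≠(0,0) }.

translate: b→-26 (≡40 mod 66), so (33,40,23)→(33,-26,16)
flip: (33,-26,16)→(16,26,33)
translate: b→-6 (≡26 mod 32), so (16,26,33)→(16,-6,23)
reduced (well bottom): (16,-6,23) with a≤c, −a<b≤a
well minimum |f| = |-16| = 16 (negative-definite)

16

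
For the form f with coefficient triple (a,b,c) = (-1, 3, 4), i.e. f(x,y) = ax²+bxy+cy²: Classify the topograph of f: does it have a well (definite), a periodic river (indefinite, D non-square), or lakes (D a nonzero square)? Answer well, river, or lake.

D = b²−4ac = 3² − 4·(-1)·4 = 25
D = 5² is a perfect square ⇒ form factors over ℤ ⇒ lakes

lake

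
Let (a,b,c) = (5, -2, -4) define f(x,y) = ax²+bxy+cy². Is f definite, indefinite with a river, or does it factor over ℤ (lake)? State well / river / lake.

D = b²−4ac = (-2)² − 4·5·(-4) = 84
D > 0 non-square ⇒ indefinite ⇒ periodic river

river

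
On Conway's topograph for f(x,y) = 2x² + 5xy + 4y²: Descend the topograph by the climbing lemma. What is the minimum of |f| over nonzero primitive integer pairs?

translate: b→1 (≡5 mod 4), so (2,5,4)→(2,1,1)
flip: (2,1,1)→(1,-1,2)
translate: b→1 (≡-1 mod 2), so (1,-1,2)→(1,1,2)
reduced (well bottom): (1,1,2) with a≤c, −a<b≤a
well minimum = a = 1

1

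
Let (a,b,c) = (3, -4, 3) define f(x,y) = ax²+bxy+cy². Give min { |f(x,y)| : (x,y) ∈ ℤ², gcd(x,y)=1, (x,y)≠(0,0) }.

translate: b→2 (≡-4 mod 6), so (3,-4,3)→(3,2,2)
flip: (3,2,2)→(2,-2,3)
translate: b→2 (≡-2 mod 4), so (2,-2,3)→(2,2,3)
reduced (well bottom): (2,2,3) with a≤c, −a<b≤a
well minimum = a = 2

2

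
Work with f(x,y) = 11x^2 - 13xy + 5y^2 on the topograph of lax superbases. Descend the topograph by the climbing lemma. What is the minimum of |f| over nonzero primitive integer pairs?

translate: b→9 (≡-13 mod 22), so (11,-13,5)→(11,9,3)
flip: (11,9,3)→(3,-9,11)
translate: b→3 (≡-9 mod 6), so (3,-9,11)→(3,3,5)
reduced (well bottom): (3,3,5) with a≤c, −a<b≤a
well minimum = a = 3

3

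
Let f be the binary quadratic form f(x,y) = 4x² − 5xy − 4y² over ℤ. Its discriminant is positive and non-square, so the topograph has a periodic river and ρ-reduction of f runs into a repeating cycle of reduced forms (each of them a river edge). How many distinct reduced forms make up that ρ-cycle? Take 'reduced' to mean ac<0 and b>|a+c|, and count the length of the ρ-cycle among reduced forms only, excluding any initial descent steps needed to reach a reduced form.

D = 89, ⌊√D⌋ = 9
descent: ρ → (-4,5,4)  [lands on river]
river: ρ → (4,3,-5)
river: ρ → (-5,7,2)
river: ρ → (2,9,-1)
river: ρ → (-1,9,2)
river: ρ → (2,7,-5)
river: ρ → (-5,3,4)
river: ρ → (4,5,-4)
river: ρ → (-4,3,5)
river: ρ → (5,7,-2)
river: ρ → (-2,9,1)
river: ρ → (1,9,-2)
river: ρ → (-2,7,5)
river: ρ → (5,3,-4)
ρ-cycle length = 14 (tail of 1 descent step not counted)

14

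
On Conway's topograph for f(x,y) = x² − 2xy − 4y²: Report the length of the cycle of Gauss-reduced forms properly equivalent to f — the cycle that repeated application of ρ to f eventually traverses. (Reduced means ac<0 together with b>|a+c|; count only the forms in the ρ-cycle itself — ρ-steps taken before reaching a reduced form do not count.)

D = 20, ⌊√D⌋ = 4
descent: ρ → (-4,2,1)
descent: ρ → (1,4,-1)  [lands on river]
river: ρ → (-1,4,1)
ρ-cycle length = 2 (tail of 2 descent steps not counted)

2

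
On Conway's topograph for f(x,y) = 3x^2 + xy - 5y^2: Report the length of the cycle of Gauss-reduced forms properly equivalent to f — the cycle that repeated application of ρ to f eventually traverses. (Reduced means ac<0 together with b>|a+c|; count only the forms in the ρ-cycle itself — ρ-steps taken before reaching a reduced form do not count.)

D = 61, ⌊√D⌋ = 7
descent: ρ → (-5,-1,3)
descent: ρ → (3,7,-1)  [lands on river]
river: ρ → (-1,7,3)
river: ρ → (3,5,-3)
river: ρ → (-3,7,1)
river: ρ → (1,7,-3)
river: ρ → (-3,5,3)
ρ-cycle length = 6 (tail of 2 descent steps not counted)

6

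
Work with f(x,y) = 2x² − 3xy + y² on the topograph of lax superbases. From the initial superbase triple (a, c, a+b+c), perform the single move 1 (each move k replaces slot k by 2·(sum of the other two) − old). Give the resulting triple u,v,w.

start (2,1,0) = (f(1,0),f(0,1),f(1,1))
replace slot 1: 2·(1+0) − 2 = 0 → (0,1,0)

0,1,0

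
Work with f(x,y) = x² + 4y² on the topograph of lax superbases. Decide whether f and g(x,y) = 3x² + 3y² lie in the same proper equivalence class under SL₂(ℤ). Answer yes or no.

D₁ = -16, D₂ = -36
discriminants differ ⇒ not SL₂(ℤ)-equivalent

no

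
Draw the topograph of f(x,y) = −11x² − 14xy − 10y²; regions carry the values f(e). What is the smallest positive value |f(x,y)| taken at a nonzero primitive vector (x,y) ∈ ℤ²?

translate: b→-8 (≡14 mod 22), so (11,14,10)→(11,-8,7)
flip: (11,-8,7)→(7,8,11)
translate: b→-6 (≡8 mod 14), so (7,8,11)→(7,-6,10)
reduced (well bottom): (7,-6,10) with a≤c, −a<b≤a
well minimum |f| = |-7| = 7 (negative-definite)

7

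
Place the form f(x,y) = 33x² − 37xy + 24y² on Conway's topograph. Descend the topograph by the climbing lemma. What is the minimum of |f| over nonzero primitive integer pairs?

translate: b→29 (≡-37 mod 66), so (33,-37,24)→(33,29,20)
flip: (33,29,20)→(20,-29,33)
translate: b→11 (≡-29 mod 40), so (20,-29,33)→(20,11,24)
reduced (well bottom): (20,11,24) with a≤c, −a<b≤a
well minimum = a = 20

20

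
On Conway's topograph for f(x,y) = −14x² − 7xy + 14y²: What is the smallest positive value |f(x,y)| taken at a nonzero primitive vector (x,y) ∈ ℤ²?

descent: ρ → (14,7,-14)  [lands on river]
river: ρ → (-14,21,7)
river: ρ → (7,21,-14)
river: ρ → (-14,7,14)
river: ρ → (14,21,-7)
river: ρ → (-7,21,14)
closes: descent 1, river 6
min |a| on river = 7

7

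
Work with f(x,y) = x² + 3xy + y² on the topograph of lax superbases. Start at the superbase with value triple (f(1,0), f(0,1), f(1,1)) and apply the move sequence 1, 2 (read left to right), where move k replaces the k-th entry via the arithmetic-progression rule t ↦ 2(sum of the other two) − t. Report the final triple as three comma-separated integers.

start (1,1,5) = (f(1,0),f(0,1),f(1,1))
replace slot 1: 2·(1+5) − 1 = 11 → (11,1,5)
replace slot 2: 2·(11+5) − 1 = 31 → (11,31,5)

11,31,5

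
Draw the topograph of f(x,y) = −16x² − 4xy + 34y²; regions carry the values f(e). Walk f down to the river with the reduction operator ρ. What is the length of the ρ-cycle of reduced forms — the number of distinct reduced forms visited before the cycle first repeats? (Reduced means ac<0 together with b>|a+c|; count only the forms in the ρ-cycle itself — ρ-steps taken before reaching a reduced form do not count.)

D = 2192, ⌊√D⌋ = 46
descent: ρ → (34,4,-16)
descent: ρ → (-16,28,22)  [lands on river]
river: ρ → (22,16,-22)
river: ρ → (-22,28,16)
river: ρ → (16,36,-14)
river: ρ → (-14,20,32)
river: ρ → (32,44,-2)
river: ρ → (-2,44,32)
river: ρ → (32,20,-14)
river: ρ → (-14,36,16)
river: ρ → (16,28,-22)
river: ρ → (-22,16,22)
river: ρ → (22,28,-16)
river: ρ → (-16,36,14)
river: ρ → (14,20,-32)
river: ρ → (-32,44,2)
river: ρ → (2,44,-32)
river: ρ → (-32,20,14)
river: ρ → (14,36,-16)
ρ-cycle length = 18 (tail of 2 descent steps not counted)

18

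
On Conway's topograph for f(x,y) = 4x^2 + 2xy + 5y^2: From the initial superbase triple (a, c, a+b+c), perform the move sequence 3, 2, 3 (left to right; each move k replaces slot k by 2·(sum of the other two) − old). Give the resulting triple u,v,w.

start (4,5,11) = (f(1,0),f(0,1),f(1,1))
replace slot 3: 2·(4+5) − 11 = 7 → (4,5,7)
replace slot 2: 2·(4+7) − 5 = 17 → (4,17,7)
replace slot 3: 2·(4+17) − 7 = 35 → (4,17,35)

4,17,35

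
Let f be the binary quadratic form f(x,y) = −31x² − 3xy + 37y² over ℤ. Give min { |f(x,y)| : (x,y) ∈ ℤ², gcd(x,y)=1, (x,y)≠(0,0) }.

descent: ρ → (37,3,-31)
descent: ρ → (-31,59,9)  [lands on river]
river: ρ → (9,67,-3)
river: ρ → (-3,65,31)
river: ρ → (31,59,-9)
river: ρ → (-9,67,3)
river: ρ → (3,65,-31)
closes: descent 2, river 6
min |a| on river = 3

3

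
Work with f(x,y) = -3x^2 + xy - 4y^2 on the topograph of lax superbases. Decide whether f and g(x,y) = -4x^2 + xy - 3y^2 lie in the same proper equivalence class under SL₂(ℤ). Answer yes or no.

D₁ = -47, D₂ = -47
f is negative-definite; reduce −f:
−f: reduced (well bottom): (3,-1,4) with a≤c, −a<b≤a
flip sign back: reduced form of f is (-3,1,-4)
g is negative-definite; reduce −g:
−g: flip: (4,-1,3)→(3,1,4)
−g: reduced (well bottom): (3,1,4) with a≤c, −a<b≤a
flip sign back: reduced form of g is (-3,-1,-4)
reduced forms (-3, 1, -4) vs (-3, -1, -4) ⇒ inequivalent

no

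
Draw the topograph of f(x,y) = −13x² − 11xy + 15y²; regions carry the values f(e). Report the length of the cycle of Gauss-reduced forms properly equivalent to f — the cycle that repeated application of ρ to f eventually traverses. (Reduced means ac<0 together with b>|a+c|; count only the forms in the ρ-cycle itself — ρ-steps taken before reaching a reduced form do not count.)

D = 901, ⌊√D⌋ = 30
descent: ρ → (15,11,-13)  [lands on river]
river: ρ → (-13,15,13)
river: ρ → (13,11,-15)
river: ρ → (-15,19,9)
river: ρ → (9,17,-17)
river: ρ → (-17,17,9)
river: ρ → (9,19,-15)
river: ρ → (-15,11,13)
river: ρ → (13,15,-13)
river: ρ → (-13,11,15)
river: ρ → (15,19,-9)
river: ρ → (-9,17,17)
river: ρ → (17,17,-9)
river: ρ → (-9,19,15)
ρ-cycle length = 14 (tail of 1 descent step not counted)

14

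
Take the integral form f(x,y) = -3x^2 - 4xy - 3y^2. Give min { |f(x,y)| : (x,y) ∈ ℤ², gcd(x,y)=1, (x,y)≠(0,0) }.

translate: b→-2 (≡4 mod 6), so (3,4,3)→(3,-2,2)
flip: (3,-2,2)→(2,2,3)
reduced (well bottom): (2,2,3) with a≤c, −a<b≤a
well minimum |f| = |-2| = 2 (negative-definite)

2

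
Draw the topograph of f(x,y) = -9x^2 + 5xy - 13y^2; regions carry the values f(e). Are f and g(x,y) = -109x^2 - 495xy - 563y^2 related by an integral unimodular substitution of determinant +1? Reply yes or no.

D₁ = -443, D₂ = -443
f is negative-definite; reduce −f:
−f: reduced (well bottom): (9,-5,13) with a≤c, −a<b≤a
flip sign back: reduced form of f is (-9,5,-13)
g is negative-definite; reduce −g:
−g: translate: b→59 (≡495 mod 218), so (109,495,563)→(109,59,9)
−g: flip: (109,59,9)→(9,-59,109)
−g: translate: b→-5 (≡-59 mod 18), so (9,-59,109)→(9,-5,13)
−g: reduced (well bottom): (9,-5,13) with a≤c, −a<b≤a
flip sign back: reduced form of g is (-9,5,-13)
reduced forms (-9, 5, -13) vs (-9, 5, -13) ⇒ equivalent

yes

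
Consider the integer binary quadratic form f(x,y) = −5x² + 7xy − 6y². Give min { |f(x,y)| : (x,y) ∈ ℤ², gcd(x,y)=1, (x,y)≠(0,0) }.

translate: b→3 (≡-7 mod 10), so (5,-7,6)→(5,3,4)
flip: (5,3,4)→(4,-3,5)
reduced (well bottom): (4,-3,5) with a≤c, −a<b≤a
well minimum |f| = |-4| = 4 (negative-definite)

4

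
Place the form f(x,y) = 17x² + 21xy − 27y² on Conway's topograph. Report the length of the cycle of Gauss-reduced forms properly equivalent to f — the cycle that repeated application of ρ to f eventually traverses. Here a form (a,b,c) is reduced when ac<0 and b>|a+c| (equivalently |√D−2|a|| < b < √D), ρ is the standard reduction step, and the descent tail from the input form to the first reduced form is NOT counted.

D = 2277, ⌊√D⌋ = 47
river: ρ → (-27,33,11)
river: ρ → (11,33,-27)
river: ρ → (-27,21,17)
river: ρ → (17,47,-1)
river: ρ → (-1,47,17)
river: ρ → (17,21,-27)
ρ-cycle length = 6 (tail of 0 descent steps not counted)

6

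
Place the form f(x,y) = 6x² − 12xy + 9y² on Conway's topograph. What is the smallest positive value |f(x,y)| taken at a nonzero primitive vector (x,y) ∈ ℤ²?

translate: b→0 (≡-12 mod 12), so (6,-12,9)→(6,0,3)
flip: (6,0,3)→(3,0,6)
reduced (well bottom): (3,0,6) with a≤c, −a<b≤a
well minimum = a = 3

3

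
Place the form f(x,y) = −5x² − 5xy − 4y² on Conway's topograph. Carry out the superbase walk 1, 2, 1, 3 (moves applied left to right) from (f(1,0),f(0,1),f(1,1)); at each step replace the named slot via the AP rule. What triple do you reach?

start (-5,-4,-14) = (f(1,0),f(0,1),f(1,1))
replace slot 1: 2·((-4)+(-14)) − (-5) = -31 → (-31,-4,-14)
replace slot 2: 2·((-31)+(-14)) − (-4) = -86 → (-31,-86,-14)
replace slot 1: 2·((-86)+(-14)) − (-31) = -169 → (-169,-86,-14)
replace slot 3: 2·((-169)+(-86)) − (-14) = -496 → (-169,-86,-496)

-169,-86,-496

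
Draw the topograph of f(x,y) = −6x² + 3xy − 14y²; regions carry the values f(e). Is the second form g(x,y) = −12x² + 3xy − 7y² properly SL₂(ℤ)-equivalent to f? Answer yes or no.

D₁ = -327, D₂ = -327
f is negative-definite; reduce −f:
−f: reduced (well bottom): (6,-3,14) with a≤c, −a<b≤a
flip sign back: reduced form of f is (-6,3,-14)
g is negative-definite; reduce −g:
−g: flip: (12,-3,7)→(7,3,12)
−g: reduced (well bottom): (7,3,12) with a≤c, −a<b≤a
flip sign back: reduced form of g is (-7,-3,-12)
reduced forms (-6, 3, -14) vs (-7, -3, -12) ⇒ inequivalent

no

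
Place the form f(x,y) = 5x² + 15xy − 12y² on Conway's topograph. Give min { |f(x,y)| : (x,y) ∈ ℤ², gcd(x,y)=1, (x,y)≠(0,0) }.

river: ρ → (-12,9,8)
river: ρ → (8,7,-13)
river: ρ → (-13,19,2)
river: ρ → (2,21,-3)
river: ρ → (-3,21,2)
river: ρ → (2,19,-13)
river: ρ → (-13,7,8)
river: ρ → (8,9,-12)
river: ρ → (-12,15,5)
river: ρ → (5,15,-12)
closes: descent 0, river 10
min |a| on river = 2

2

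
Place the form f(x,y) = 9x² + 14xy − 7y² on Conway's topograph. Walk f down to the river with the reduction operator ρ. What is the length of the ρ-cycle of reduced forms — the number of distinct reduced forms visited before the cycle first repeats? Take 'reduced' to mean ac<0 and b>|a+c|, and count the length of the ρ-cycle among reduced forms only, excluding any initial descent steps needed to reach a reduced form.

D = 448, ⌊√D⌋ = 21
river: ρ → (-7,14,9)
river: ρ → (9,4,-12)
river: ρ → (-12,20,1)
river: ρ → (1,20,-12)
river: ρ → (-12,4,9)
river: ρ → (9,14,-7)
ρ-cycle length = 6 (tail of 0 descent steps not counted)

6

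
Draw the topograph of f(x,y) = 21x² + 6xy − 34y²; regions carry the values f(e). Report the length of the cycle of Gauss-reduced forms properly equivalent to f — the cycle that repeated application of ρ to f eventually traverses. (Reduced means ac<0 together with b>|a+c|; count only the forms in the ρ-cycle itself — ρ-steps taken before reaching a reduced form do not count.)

D = 2892, ⌊√D⌋ = 53
descent: ρ → (-34,-6,21)
descent: ρ → (21,48,-7)  [lands on river]
river: ρ → (-7,50,14)
river: ρ → (14,34,-31)
river: ρ → (-31,28,17)
river: ρ → (17,40,-19)
river: ρ → (-19,36,21)
ρ-cycle length = 6 (tail of 2 descent steps not counted)

6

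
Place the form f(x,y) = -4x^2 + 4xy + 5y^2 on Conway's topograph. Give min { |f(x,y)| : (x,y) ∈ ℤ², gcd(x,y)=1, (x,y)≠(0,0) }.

river: ρ → (5,6,-3)
river: ρ → (-3,6,5)
river: ρ → (5,4,-4)
river: ρ → (-4,4,5)
closes: descent 0, river 4
min |a| on river = 3

3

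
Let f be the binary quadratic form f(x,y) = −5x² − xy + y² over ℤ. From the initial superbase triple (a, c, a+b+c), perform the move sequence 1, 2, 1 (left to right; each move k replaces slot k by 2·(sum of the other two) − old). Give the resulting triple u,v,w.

start (-5,1,-5) = (f(1,0),f(0,1),f(1,1))
replace slot 1: 2·(1+(-5)) − (-5) = -3 → (-3,1,-5)
replace slot 2: 2·((-3)+(-5)) − 1 = -17 → (-3,-17,-5)
replace slot 1: 2·((-17)+(-5)) − (-3) = -41 → (-41,-17,-5)

-41,-17,-5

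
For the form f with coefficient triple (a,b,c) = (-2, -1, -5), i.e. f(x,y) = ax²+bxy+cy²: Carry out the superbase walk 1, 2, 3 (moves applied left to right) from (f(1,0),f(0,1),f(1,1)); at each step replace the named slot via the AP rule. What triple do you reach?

start (-2,-5,-8) = (f(1,0),f(0,1),f(1,1))
replace slot 1: 2·((-5)+(-8)) − (-2) = -24 → (-24,-5,-8)
replace slot 2: 2·((-24)+(-8)) − (-5) = -59 → (-24,-59,-8)
replace slot 3: 2·((-24)+(-59)) − (-8) = -158 → (-24,-59,-158)

-24,-59,-158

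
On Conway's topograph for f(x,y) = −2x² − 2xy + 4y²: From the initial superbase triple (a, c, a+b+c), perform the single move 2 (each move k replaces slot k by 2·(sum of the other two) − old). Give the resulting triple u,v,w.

start (-2,4,0) = (f(1,0),f(0,1),f(1,1))
replace slot 2: 2·((-2)+0) − 4 = -8 → (-2,-8,0)

-2,-8,0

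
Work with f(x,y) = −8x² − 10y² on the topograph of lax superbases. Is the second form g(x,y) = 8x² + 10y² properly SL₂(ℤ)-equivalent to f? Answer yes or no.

D₁ = -320, D₂ = -320
f is negative-definite; reduce −f:
−f: reduced (well bottom): (8,0,10) with a≤c, −a<b≤a
flip sign back: reduced form of f is (-8,0,-10)
g: reduced (well bottom): (8,0,10) with a≤c, −a<b≤a
reduced forms (-8, 0, -10) vs (8, 0, 10) ⇒ inequivalent

no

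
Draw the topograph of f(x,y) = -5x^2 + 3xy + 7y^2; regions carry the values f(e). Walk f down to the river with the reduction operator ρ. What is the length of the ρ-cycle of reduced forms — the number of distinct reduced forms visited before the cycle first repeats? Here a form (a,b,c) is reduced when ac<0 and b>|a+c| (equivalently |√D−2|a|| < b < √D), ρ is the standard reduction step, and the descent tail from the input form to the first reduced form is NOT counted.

D = 149, ⌊√D⌋ = 12
river: ρ → (7,11,-1)
river: ρ → (-1,11,7)
river: ρ → (7,3,-5)
river: ρ → (-5,7,5)
river: ρ → (5,3,-7)
river: ρ → (-7,11,1)
river: ρ → (1,11,-7)
river: ρ → (-7,3,5)
river: ρ → (5,7,-5)
river: ρ → (-5,3,7)
ρ-cycle length = 10 (tail of 0 descent steps not counted)

10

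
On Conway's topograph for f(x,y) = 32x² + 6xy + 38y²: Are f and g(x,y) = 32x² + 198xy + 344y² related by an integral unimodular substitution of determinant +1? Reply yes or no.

D₁ = -4828, D₂ = -4828
f: reduced (well bottom): (32,6,38) with a≤c, −a<b≤a
g: translate: b→6 (≡198 mod 64), so (32,198,344)→(32,6,38)
g: reduced (well bottom): (32,6,38) with a≤c, −a<b≤a
reduced forms (32, 6, 38) vs (32, 6, 38) ⇒ equivalent

yes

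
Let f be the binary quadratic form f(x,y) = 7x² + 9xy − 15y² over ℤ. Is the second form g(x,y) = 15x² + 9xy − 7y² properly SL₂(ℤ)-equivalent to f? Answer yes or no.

D₁ = 501, D₂ = 501
river cycle of f (length 8): (-15, 21, 1), (1, 21, -15), (-15, 9, 7), (7, 19, -5), (-5, 21, 3), (3, 21, -5), (-5, 19, 7), (7, 9, -15)
river cycle of g (length 8): (-7, 19, 5), (5, 21, -3), (-3, 21, 5), (5, 19, -7), (-7, 9, 15), (15, 21, -1), (-1, 21, 15), (15, 9, -7)
cycles differ ⇒ inequivalent

no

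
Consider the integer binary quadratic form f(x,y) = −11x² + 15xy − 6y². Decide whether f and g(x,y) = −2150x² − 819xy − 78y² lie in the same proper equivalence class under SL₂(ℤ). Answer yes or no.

D₁ = -39, D₂ = -39
f is negative-definite; reduce −f:
−f: translate: b→7 (≡-15 mod 22), so (11,-15,6)→(11,7,2)
−f: flip: (11,7,2)→(2,-7,11)
−f: translate: b→1 (≡-7 mod 4), so (2,-7,11)→(2,1,5)
−f: reduced (well bottom): (2,1,5) with a≤c, −a<b≤a
flip sign back: reduced form of f is (-2,-1,-5)
g is negative-definite; reduce −g:
−g: flip: (2150,819,78)→(78,-819,2150)
−g: translate: b→-39 (≡-819 mod 156), so (78,-819,2150)→(78,-39,5)
−g: flip: (78,-39,5)→(5,39,78)
−g: translate: b→-1 (≡39 mod 10), so (5,39,78)→(5,-1,2)
−g: flip: (5,-1,2)→(2,1,5)
−g: reduced (well bottom): (2,1,5) with a≤c, −a<b≤a
flip sign back: reduced form of g is (-2,-1,-5)
reduced forms (-2, -1, -5) vs (-2, -1, -5) ⇒ equivalent

yes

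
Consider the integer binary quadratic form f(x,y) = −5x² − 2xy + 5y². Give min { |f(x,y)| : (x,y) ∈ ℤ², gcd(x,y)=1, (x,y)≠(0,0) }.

descent: ρ → (5,2,-5)  [lands on river]
river: ρ → (-5,8,2)
river: ρ → (2,8,-5)
river: ρ → (-5,2,5)
river: ρ → (5,8,-2)
river: ρ → (-2,8,5)
closes: descent 1, river 6
min |a| on river = 2

2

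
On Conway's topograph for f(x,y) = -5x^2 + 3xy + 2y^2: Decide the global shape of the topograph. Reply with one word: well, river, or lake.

D = b²−4ac = 3² − 4·(-5)·2 = 49
D = 7² is a perfect square ⇒ form factors over ℤ ⇒ lakes

lake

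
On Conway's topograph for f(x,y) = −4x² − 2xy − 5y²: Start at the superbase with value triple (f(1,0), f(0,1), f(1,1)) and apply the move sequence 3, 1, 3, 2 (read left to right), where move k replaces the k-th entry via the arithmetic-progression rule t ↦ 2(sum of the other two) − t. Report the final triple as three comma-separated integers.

start (-4,-5,-11) = (f(1,0),f(0,1),f(1,1))
replace slot 3: 2·((-4)+(-5)) − (-11) = -7 → (-4,-5,-7)
replace slot 1: 2·((-5)+(-7)) − (-4) = -20 → (-20,-5,-7)
replace slot 3: 2·((-20)+(-5)) − (-7) = -43 → (-20,-5,-43)
replace slot 2: 2·((-20)+(-43)) − (-5) = -121 → (-20,-121,-43)

-20,-121,-43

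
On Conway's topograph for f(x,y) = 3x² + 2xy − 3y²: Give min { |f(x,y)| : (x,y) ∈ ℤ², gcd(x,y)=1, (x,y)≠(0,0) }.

river: ρ → (-3,4,2)
river: ρ → (2,4,-3)
river: ρ → (-3,2,3)
river: ρ → (3,4,-2)
river: ρ → (-2,4,3)
river: ρ → (3,2,-3)
closes: descent 0, river 6
min |a| on river = 2

2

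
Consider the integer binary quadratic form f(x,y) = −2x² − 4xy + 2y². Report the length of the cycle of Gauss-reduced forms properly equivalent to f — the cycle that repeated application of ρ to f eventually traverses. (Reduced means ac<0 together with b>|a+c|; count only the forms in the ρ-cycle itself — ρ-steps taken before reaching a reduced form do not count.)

D = 32, ⌊√D⌋ = 5
descent: ρ → (2,4,-2)  [lands on river]
river: ρ → (-2,4,2)
ρ-cycle length = 2 (tail of 1 descent step not counted)

2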